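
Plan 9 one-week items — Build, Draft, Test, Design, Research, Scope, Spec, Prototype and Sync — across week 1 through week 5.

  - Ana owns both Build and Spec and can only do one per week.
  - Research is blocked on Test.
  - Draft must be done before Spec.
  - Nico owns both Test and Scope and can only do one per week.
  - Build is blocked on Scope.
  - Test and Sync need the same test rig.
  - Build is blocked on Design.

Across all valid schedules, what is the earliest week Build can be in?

Precedence pushes Build to at least week 2.
Build at week 2 is achievable: Sync=week 1; Scope=week 1; Prototype=week 1; Draft=week 1; Test=week 2; Build=week 2; Design=week 1; Spec=week 3; Research=week 3.

week 2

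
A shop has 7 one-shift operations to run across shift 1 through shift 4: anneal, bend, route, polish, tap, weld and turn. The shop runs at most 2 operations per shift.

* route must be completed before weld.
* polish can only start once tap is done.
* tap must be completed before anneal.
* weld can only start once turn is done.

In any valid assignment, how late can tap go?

Downstream work caps tap at shift 3.
tap at shift 3 is achievable: turn in shift 1; weld in shift 2; polish in shift 4; route in shift 1; bend in shift 2; anneal in shift 4; tap in shift 3.

shift 3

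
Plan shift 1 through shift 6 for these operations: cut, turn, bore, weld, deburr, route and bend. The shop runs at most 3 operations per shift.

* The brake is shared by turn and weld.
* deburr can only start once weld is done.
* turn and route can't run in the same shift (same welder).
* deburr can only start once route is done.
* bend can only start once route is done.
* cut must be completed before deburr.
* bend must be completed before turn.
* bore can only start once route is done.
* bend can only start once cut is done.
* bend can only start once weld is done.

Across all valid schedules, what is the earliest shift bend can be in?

Precedence pushes bend to at least shift 2; downstream work caps bend at shift 5.
bend at shift 2 is achievable: turn -> shift 3; bend -> shift 2; weld -> shift 1; cut -> shift 1; deburr -> shift 2; bore -> shift 2; route -> shift 1.

shift 2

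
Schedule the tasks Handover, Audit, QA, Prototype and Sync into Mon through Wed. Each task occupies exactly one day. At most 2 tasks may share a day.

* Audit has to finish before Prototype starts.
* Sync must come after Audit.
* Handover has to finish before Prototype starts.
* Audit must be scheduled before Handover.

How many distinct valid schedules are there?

4

Enumerating: Sync=Tue, Prototype=Wed, Audit=Mon, QA=Mon, Handover=Tue | QA -> Wed; Prototype -> Wed; Handover -> Tue; Sync -> Tue; Audit -> Mon | Handover=Tue, QA=Mon, Prototype=Wed, Audit=Mon, Sync=Wed | Sync in Wed, Prototype in Wed, Handover in Tue, QA in Tue, Audit in Mon.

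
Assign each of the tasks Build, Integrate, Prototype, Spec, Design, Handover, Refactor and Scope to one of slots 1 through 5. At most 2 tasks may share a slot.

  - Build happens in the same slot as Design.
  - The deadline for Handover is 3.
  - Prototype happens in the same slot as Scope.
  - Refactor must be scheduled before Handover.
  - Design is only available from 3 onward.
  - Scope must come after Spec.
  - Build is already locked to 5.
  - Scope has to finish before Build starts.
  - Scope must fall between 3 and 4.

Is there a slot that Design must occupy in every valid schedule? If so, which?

Design is available from 3; Design must be in the same slot as Build, which can't be before 5, so Design is at least 5.
So Design is pinned to 5.

5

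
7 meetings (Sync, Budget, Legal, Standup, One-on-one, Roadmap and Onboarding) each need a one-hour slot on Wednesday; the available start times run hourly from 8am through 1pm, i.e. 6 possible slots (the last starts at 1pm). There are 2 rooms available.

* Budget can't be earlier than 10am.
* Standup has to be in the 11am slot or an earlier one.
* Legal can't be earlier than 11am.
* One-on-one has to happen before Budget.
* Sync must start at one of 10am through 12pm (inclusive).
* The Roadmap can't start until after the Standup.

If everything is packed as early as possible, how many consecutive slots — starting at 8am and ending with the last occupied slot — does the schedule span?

The precedence chain requires at least 2 distinct slots.
With at most 2 per slot and 7 meetings, at least 4 slots are needed.
Legal can't be placed before 11am — that is slot 4 counting from 8am — so the schedule must run through at least 4 slots.
4 works (last occupied slot: 11am): for example Standup=8am, Budget=10am, Roadmap=9am, Sync=10am, Onboarding=9am, One-on-one=8am, Legal=11am.

4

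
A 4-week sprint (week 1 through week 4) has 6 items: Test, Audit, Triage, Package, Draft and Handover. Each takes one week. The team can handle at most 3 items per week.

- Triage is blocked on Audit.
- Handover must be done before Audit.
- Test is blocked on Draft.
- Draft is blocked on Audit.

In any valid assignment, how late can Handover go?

Downstream work caps Handover at week 1.
Handover at week 1 is achievable: Test=week 4, Triage=week 3, Audit=week 2, Draft=week 3, Package=week 1, Handover=week 1.

week 1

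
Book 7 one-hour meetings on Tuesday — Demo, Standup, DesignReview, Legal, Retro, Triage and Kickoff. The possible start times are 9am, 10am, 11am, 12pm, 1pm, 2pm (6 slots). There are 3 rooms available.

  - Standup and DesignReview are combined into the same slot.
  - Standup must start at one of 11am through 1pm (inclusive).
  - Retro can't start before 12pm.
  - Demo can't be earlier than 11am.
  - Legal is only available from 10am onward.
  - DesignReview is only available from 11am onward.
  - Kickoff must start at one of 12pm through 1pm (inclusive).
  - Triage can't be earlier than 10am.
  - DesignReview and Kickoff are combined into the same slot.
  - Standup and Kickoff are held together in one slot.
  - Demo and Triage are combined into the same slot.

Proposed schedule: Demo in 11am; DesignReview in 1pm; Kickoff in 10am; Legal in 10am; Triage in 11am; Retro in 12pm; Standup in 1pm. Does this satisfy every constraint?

Standup must start at one of 11am through 1pm (inclusive) — holds.
Demo and Triage are combined into the same slot — holds.
Demo can't be earlier than 11am — holds.
Standup and Kickoff are held together in one slot — violated.
DesignReview and Kickoff are combined into the same slot — violated.
There are 3 rooms available — holds.
Legal is only available from 10am onward — holds.
Triage can't be earlier than 10am — holds.
Kickoff must start at one of 12pm through 1pm (inclusive) — violated.
DesignReview is only available from 11am onward — holds.
Standup and DesignReview are combined into the same slot — holds.
Retro can't start before 12pm — holds.

Invalid. DesignReview and Kickoff are combined into the same slot.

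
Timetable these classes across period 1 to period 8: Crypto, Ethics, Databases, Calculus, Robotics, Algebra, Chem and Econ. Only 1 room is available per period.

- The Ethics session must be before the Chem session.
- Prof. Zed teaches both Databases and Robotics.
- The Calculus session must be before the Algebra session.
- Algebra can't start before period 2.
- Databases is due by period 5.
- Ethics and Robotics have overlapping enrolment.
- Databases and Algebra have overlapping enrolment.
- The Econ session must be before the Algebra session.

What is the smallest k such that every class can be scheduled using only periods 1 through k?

The precedence chain requires at least 2 distinct periods.
With at most 1 per period and 8 classes, at least 8 periods are needed.
8 works (last occupied period: period 8): for example Ethics -> period 5, Econ -> period 3, Databases -> period 1, Calculus -> period 2, Chem -> period 6, Algebra -> period 4, Robotics -> period 8, Crypto -> period 7.

8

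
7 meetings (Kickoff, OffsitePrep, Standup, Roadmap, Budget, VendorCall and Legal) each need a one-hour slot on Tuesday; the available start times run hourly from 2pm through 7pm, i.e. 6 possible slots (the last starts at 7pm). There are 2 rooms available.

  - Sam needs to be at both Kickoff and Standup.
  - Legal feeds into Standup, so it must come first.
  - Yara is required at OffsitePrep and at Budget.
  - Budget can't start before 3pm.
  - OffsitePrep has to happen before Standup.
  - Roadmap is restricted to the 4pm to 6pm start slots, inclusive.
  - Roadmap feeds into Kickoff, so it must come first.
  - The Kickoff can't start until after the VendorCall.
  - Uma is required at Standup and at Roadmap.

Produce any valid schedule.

Roadmap in 4pm, Kickoff in 5pm, Standup in 3pm, OffsitePrep in 2pm, Legal in 2pm, Budget in 3pm, VendorCall in 4pm

Checking: Legal(2pm) before Standup(3pm); OffsitePrep(2pm) before Standup(3pm); VendorCall(4pm) before Kickoff(5pm); Roadmap(4pm) before Kickoff(5pm); Standup(3pm) != Roadmap(4pm); Kickoff(5pm) != Standup(3pm); OffsitePrep(2pm) != Budget(3pm); Budget=3pm in [3pm,7pm]; Roadmap=4pm in [4pm,6pm]; max 2 per slot (cap 2).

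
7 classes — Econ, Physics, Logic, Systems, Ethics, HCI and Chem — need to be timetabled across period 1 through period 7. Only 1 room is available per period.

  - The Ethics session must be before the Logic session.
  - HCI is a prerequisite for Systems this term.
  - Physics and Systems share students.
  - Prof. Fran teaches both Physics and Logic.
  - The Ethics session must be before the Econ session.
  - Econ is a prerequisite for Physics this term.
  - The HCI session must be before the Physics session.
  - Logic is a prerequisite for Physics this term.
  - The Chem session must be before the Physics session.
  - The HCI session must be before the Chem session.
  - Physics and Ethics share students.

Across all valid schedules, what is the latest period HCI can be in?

period 4

Downstream work caps HCI at period 5.
HCI at period 4 is achievable: Systems=period 7; HCI=period 4; Physics=period 6; Ethics=period 1; Chem=period 5; Econ=period 2; Logic=period 3.
Nothing later works — the conflict and capacity constraints rule out every period after period 4.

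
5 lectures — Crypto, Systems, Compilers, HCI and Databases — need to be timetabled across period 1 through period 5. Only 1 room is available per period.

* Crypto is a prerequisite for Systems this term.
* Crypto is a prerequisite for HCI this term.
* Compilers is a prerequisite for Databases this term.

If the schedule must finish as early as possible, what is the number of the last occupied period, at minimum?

The precedence chain requires at least 2 distinct periods.
With at most 1 per period and 5 lectures, at least 5 periods are needed.
5 works (last occupied period: period 5): for example Crypto=period 1, Databases=period 5, Compilers=period 3, HCI=period 4, Systems=period 2.

period 5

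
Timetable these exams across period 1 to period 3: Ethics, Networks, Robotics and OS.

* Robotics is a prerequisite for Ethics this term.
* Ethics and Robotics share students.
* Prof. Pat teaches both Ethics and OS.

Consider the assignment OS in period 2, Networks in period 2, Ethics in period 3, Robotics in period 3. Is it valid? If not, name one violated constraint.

Ethics and Robotics share students — violated.
Prof. Pat teaches both Ethics and OS — holds.
Robotics is a prerequisite for Ethics this term — violated.

No. Ethics and Robotics share students is not satisfied.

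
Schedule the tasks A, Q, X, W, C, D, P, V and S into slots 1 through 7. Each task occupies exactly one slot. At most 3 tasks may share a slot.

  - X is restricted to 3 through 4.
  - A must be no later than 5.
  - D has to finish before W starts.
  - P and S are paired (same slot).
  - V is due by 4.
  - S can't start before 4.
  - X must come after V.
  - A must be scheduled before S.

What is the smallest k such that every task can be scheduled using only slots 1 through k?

4 slots

The precedence chain requires at least 2 distinct slots.
With at most 3 per slot and 9 tasks, at least 3 slots are needed.
S can't be placed before 4, so the schedule must run through at least slot 4.
4 works (last occupied slot: 4): for example C -> 2; P -> 4; V -> 1; A -> 1; S -> 4; D -> 1; Q -> 2; W -> 2; X -> 3.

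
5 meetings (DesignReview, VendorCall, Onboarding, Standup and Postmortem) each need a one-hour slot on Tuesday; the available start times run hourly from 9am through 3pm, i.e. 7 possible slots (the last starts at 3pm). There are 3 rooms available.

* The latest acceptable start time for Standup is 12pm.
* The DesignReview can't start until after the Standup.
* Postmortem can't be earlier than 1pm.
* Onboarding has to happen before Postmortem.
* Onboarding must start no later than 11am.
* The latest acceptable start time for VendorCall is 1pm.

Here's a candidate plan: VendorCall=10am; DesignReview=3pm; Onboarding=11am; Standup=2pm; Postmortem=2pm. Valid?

No — it violates: The latest acceptable start time for Standup is 12pm

Onboarding has to happen before Postmortem — holds.
The latest acceptable start time for Standup is 12pm — violated.
Onboarding must start no later than 11am — holds.
The latest acceptable start time for VendorCall is 1pm — holds.
Postmortem can't be earlier than 1pm — holds.
The DesignReview can't start until after the Standup — holds.
There are 3 rooms available — holds.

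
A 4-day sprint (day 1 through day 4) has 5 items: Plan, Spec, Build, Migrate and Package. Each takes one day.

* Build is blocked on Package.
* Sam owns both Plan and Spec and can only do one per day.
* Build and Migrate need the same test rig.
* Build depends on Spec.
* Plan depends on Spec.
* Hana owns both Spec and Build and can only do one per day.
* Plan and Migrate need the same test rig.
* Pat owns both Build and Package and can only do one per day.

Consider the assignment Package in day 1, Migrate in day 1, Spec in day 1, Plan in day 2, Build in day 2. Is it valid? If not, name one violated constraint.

Build is blocked on Package — holds.
Plan and Migrate need the same test rig — holds.
Build depends on Spec — holds.
Build and Migrate need the same test rig — holds.
Plan depends on Spec — holds.
Pat owns both Build and Package and can only do one per day — holds.
Sam owns both Plan and Spec and can only do one per day — holds.
Hana owns both Spec and Build and can only do one per day — holds.

Yes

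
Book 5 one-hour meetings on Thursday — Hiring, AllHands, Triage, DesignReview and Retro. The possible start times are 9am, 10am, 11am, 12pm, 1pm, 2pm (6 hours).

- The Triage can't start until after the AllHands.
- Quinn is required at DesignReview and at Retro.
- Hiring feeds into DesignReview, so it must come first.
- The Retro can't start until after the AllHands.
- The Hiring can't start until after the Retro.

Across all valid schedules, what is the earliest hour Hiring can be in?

Precedence pushes Hiring to at least 11am; downstream work caps Hiring at 1pm.
Hiring at 11am is achievable: AllHands=9am, Retro=10am, Triage=10am, Hiring=11am, DesignReview=12pm.

11am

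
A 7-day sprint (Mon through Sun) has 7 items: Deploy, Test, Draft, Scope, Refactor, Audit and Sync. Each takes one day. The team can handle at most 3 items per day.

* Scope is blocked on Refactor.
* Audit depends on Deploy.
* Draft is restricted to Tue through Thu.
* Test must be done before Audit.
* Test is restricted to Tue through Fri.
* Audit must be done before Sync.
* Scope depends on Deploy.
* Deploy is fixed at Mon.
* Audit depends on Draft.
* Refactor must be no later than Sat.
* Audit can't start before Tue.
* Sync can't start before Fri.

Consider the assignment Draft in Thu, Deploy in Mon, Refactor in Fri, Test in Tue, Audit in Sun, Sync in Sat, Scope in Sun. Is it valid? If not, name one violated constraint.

Audit depends on Deploy — holds.
Audit must be done before Sync — violated.
Sync can't start before Fri — holds.
The team can handle at most 3 items per day — holds.
Deploy is fixed at Mon — holds.
Draft is restricted to Tue through Thu — holds.
Refactor must be no later than Sat — holds.
Test must be done before Audit — holds.
Audit depends on Draft — holds.
Test is restricted to Tue through Fri — holds.
Scope is blocked on Refactor — holds.
Scope depends on Deploy — holds.
Audit can't start before Tue — holds.

Invalid. Audit must be done before Sync.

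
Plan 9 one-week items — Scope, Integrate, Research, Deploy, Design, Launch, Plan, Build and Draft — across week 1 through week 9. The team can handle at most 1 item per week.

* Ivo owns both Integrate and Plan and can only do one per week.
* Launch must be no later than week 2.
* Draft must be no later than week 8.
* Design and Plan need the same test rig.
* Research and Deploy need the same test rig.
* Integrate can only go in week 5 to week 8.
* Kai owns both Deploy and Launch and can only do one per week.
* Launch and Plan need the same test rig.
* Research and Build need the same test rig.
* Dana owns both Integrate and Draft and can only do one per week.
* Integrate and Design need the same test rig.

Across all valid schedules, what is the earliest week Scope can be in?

Scope at week 1 is achievable: Integrate -> week 5, Scope -> week 1, Draft -> week 3, Deploy -> week 6, Launch -> week 2, Design -> week 7, Research -> week 4, Plan -> week 8, Build -> week 9.

week 1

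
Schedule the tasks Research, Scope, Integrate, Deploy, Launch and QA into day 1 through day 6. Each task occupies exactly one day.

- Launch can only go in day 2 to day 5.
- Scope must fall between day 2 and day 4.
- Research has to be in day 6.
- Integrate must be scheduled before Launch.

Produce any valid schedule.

Research=day 6; Launch=day 2; Deploy=day 1; Integrate=day 1; QA=day 1; Scope=day 2

Checking: Integrate(day 1) before Launch(day 2); Launch=day 2 in [day 2,day 5]; Scope=day 2 in [day 2,day 4]; Research=day 6 in [day 6,day 6].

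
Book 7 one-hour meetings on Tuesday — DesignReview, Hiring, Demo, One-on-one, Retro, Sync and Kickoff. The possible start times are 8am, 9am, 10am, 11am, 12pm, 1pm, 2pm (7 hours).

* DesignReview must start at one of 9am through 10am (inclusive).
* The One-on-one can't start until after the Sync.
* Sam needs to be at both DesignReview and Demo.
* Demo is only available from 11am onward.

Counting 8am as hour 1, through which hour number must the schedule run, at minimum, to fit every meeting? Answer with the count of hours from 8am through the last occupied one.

4 hours

The precedence chain requires at least 2 distinct hours.
Demo can't be placed before 11am — that is hour 4 counting from 8am — so the schedule must run through at least 4 hours.
4 works (last occupied hour: 11am): for example Demo=11am, Sync=8am, One-on-one=9am, Kickoff=8am, DesignReview=9am, Retro=8am, Hiring=8am.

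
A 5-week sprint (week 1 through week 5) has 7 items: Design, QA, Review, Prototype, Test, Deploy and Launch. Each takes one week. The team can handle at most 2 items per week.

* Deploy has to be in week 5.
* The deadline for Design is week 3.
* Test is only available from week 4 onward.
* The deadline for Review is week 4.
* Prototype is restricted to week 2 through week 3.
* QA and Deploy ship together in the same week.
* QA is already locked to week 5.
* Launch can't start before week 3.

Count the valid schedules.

32

Splitting on Design: it can be week 1 (13), week 2 (11), week 3 (8). Listing each branch's schedules as (QA, Review, Prototype, Test, Deploy, Launch) by week number:
Design=week 1: (5,1,2,4,5,3) (5,1,2,4,5,4) (5,1,3,4,5,3) (5,1,3,4,5,4) (5,2,2,4,5,3) (5,2,2,4,5,4) (5,2,3,4,5,3) (5,2,3,4,5,4) (5,3,2,4,5,3) (5,3,2,4,5,4) (5,3,3,4,5,4) (5,4,2,4,5,3) (5,4,3,4,5,3) — 13.
Design=week 2: (5,1,2,4,5,3) (5,1,2,4,5,4) (5,1,3,4,5,3) (5,1,3,4,5,4) (5,2,3,4,5,3) (5,2,3,4,5,4) (5,3,2,4,5,3) (5,3,2,4,5,4) (5,3,3,4,5,4) (5,4,2,4,5,3) (5,4,3,4,5,3) — 11.
Design=week 3: (5,1,2,4,5,3) (5,1,2,4,5,4) (5,1,3,4,5,4) (5,2,2,4,5,3) (5,2,2,4,5,4) (5,2,3,4,5,4) (5,3,2,4,5,4) (5,4,2,4,5,3) — 8.
Summing: 13 + 11 + 8 = 32.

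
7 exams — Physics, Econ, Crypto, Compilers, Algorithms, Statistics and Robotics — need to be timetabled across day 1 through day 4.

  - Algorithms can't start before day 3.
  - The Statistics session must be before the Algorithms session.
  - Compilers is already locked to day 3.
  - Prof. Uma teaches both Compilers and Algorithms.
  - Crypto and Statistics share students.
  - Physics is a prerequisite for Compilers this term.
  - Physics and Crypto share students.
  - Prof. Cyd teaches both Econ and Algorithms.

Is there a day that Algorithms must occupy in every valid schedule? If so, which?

Algorithms's window is day 3–day 4.
Compilers is fixed at day 3, and Algorithms can't share a day with Compilers.
So Algorithms must be day 4.

day 4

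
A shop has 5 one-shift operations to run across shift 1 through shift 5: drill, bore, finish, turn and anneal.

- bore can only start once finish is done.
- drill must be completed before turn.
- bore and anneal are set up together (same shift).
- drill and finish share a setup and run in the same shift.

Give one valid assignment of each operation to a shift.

drill=shift 1, turn=shift 2, bore=shift 2, finish=shift 1, anneal=shift 2

Checking: drill(shift 1) before turn(shift 2); finish(shift 1) before bore(shift 2); bore = anneal = shift 2; drill = finish = shift 1.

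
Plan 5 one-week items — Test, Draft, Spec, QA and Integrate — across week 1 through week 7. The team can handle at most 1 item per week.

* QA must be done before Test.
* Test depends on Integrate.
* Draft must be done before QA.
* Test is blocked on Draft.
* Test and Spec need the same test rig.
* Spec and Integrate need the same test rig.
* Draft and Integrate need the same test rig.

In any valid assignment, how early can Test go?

Precedence pushes Test to at least week 3.
Test at week 4 is achievable: Integrate=week 3, Draft=week 1, QA=week 2, Test=week 4, Spec=week 5.
Nothing earlier works — the conflict and capacity constraints rule out every week before week 4.

week 4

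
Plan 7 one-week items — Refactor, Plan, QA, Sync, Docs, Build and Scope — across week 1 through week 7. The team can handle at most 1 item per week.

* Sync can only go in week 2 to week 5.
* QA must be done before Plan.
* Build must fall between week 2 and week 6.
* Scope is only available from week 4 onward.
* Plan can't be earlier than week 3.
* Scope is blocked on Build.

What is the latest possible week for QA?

week 6

Downstream work caps QA at week 6.
QA at week 6 is achievable: Sync=week 2; Refactor=week 1; QA=week 6; Scope=week 4; Docs=week 5; Build=week 3; Plan=week 7.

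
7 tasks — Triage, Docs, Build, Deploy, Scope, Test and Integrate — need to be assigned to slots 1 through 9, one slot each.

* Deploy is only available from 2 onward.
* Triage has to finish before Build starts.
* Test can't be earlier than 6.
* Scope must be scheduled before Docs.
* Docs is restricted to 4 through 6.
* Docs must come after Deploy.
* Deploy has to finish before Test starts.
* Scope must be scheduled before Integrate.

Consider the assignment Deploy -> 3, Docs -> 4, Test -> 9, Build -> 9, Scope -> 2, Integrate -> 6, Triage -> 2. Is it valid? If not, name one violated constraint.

Valid

Scope must be scheduled before Integrate — holds.
Triage has to finish before Build starts — holds.
Docs must come after Deploy — holds.
Docs is restricted to 4 through 6 — holds.
Deploy has to finish before Test starts — holds.
Test can't be earlier than 6 — holds.
Scope must be scheduled before Docs — holds.
Deploy is only available from 2 onward — holds.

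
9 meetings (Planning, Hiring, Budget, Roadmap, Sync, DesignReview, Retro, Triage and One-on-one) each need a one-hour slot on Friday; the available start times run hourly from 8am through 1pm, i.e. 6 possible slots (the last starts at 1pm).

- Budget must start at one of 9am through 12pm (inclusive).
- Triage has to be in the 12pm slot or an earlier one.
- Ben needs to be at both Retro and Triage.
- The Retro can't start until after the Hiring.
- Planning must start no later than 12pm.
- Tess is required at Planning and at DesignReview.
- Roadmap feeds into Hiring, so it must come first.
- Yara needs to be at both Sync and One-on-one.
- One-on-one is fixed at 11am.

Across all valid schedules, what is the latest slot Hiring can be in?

12pm

Precedence pushes Hiring to at least 9am; downstream work caps Hiring at 12pm.
Hiring at 12pm is achievable: Retro in 1pm; DesignReview in 9am; One-on-one in 11am; Planning in 8am; Budget in 9am; Triage in 8am; Hiring in 12pm; Sync in 8am; Roadmap in 8am.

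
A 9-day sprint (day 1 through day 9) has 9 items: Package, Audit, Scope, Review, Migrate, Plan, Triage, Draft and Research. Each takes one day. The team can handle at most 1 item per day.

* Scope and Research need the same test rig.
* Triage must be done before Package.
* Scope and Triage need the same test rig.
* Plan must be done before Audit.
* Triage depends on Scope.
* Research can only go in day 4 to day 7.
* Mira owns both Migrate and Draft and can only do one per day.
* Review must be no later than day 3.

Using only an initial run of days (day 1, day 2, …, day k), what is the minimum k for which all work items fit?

9

The precedence chain requires at least 3 distinct days.
With at most 1 per day and 9 work items, at least 9 days are needed.
Research can't be placed before day 4, so the schedule must run through at least day 4.
9 works (last occupied day: day 9): for example Package -> day 5, Review -> day 1, Migrate -> day 8, Plan -> day 6, Triage -> day 3, Audit -> day 7, Draft -> day 9, Research -> day 4, Scope -> day 2.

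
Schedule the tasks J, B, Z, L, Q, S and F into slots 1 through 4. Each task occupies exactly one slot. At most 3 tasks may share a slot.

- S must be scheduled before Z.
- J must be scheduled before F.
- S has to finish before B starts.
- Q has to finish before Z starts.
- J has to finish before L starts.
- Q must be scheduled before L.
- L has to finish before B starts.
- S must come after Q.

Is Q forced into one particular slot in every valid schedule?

No

Q can be 1 (e.g. Q -> 1, S -> 2, J -> 1, L -> 2, Z -> 3, B -> 3, F -> 2) or 2 (e.g. B=4; F=2; Z=4; S=3; Q=2; L=3; J=1).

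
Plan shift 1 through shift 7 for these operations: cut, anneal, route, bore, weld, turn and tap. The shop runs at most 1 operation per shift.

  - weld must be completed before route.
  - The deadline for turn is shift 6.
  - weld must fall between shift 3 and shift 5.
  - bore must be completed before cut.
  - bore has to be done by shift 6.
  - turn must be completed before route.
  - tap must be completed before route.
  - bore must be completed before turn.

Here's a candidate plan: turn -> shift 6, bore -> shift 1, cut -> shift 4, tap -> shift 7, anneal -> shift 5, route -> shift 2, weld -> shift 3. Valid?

No — it violates: tap must be completed before route

bore has to be done by shift 6 — holds.
bore must be completed before cut — holds.
weld must fall between shift 3 and shift 5 — holds.
tap must be completed before route — violated.
The shop runs at most 1 operation per shift — holds.
bore must be completed before turn — holds.
The deadline for turn is shift 6 — holds.
turn must be completed before route — violated.
weld must be completed before route — violated.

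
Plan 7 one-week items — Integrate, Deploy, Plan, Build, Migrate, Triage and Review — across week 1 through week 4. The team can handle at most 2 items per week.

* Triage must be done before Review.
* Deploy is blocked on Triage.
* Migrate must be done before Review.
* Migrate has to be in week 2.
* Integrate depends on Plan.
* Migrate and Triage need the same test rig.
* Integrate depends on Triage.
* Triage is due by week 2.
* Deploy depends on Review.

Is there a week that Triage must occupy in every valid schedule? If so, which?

Triage's window is week 1–week 2.
Migrate is fixed at week 2, and Triage can't share a week with Migrate.
So Triage must be week 1.

week 1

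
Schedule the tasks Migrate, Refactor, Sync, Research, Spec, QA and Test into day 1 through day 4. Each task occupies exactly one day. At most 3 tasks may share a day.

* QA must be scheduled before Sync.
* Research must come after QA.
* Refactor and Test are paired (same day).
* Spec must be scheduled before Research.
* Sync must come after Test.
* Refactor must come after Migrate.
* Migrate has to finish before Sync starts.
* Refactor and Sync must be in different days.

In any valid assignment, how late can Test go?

day 3

Test must be in the same day as Refactor, which can't be before day 2, so Test is at least day 2; downstream work caps Test at day 3.
Test at day 3 is achievable: QA -> day 1, Refactor -> day 3, Test -> day 3, Migrate -> day 1, Spec -> day 1, Sync -> day 4, Research -> day 2.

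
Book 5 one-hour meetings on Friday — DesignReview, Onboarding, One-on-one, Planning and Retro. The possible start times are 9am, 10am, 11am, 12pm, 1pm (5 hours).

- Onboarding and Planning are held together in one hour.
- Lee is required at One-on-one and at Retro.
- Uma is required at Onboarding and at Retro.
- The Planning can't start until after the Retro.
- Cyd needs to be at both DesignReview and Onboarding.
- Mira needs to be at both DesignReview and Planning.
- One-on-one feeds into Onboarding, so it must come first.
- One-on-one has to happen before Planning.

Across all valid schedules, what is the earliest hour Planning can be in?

11am

Precedence pushes Planning to at least 10am.
Planning at 11am is achievable: Planning in 11am; DesignReview in 9am; Onboarding in 11am; One-on-one in 9am; Retro in 10am.
Nothing earlier works — the conflict constraints rule out every hour before 11am.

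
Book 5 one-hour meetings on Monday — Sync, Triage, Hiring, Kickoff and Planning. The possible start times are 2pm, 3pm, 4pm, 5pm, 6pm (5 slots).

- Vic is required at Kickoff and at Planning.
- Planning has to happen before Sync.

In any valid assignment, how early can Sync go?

3pm

Precedence pushes Sync to at least 3pm.
Sync at 3pm is achievable: Triage -> 2pm; Hiring -> 2pm; Planning -> 2pm; Sync -> 3pm; Kickoff -> 3pm.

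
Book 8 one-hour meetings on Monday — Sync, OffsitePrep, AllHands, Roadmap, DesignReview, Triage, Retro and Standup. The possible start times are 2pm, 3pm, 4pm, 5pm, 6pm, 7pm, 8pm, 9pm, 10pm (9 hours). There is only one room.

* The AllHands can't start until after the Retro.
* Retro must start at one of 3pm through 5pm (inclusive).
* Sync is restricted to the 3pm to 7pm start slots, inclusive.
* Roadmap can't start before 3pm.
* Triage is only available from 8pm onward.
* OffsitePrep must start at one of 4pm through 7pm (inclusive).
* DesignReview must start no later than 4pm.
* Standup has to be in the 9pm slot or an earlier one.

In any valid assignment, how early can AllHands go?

Precedence pushes AllHands to at least 4pm.
AllHands at 4pm is achievable: Retro -> 3pm; DesignReview -> 2pm; Sync -> 6pm; Roadmap -> 7pm; OffsitePrep -> 5pm; Triage -> 8pm; AllHands -> 4pm; Standup -> 9pm.

4pm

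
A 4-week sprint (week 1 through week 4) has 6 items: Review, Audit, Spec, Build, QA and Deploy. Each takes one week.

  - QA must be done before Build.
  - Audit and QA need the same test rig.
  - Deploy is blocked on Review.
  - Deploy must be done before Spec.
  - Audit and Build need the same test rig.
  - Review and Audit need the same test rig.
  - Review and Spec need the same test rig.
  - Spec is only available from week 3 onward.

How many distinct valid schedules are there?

36

Splitting on Review: it can be week 1 (27), week 2 (9). Listing each branch's schedules as (Audit, Spec, Build, QA, Deploy) by week number:
Review=week 1: (2,3,3,1,2) (2,3,4,1,2) (2,3,4,3,2) (2,4,3,1,2) (2,4,3,1,3) (2,4,4,1,2) (2,4,4,1,3) (2,4,4,3,2) (2,4,4,3,3) (3,3,2,1,2) (3,3,4,1,2) (3,3,4,2,2) (3,4,2,1,2) (3,4,2,1,3) (3,4,4,1,2) (3,4,4,1,3) (3,4,4,2,2) (3,4,4,2,3) (4,3,2,1,2) (4,3,3,1,2) (4,3,3,2,2) (4,4,2,1,2) (4,4,2,1,3) (4,4,3,1,2) (4,4,3,1,3) (4,4,3,2,2) (4,4,3,2,3) — 27.
Review=week 2: (1,4,3,2,3) (1,4,4,2,3) (1,4,4,3,3) (3,4,2,1,3) (3,4,4,1,3) (3,4,4,2,3) (4,4,2,1,3) (4,4,3,1,3) (4,4,3,2,3) — 9.
Summing: 27 + 9 = 36.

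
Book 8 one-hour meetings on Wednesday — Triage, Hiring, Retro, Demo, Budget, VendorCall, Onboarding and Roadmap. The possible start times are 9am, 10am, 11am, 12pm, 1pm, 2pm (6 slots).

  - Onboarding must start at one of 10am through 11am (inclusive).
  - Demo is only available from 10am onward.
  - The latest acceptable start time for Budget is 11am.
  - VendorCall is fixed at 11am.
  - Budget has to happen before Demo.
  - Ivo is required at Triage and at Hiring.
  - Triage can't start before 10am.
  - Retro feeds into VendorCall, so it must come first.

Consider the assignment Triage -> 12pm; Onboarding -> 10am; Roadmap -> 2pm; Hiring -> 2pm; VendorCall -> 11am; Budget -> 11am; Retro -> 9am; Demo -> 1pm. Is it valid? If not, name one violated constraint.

Yes, all constraints hold

The latest acceptable start time for Budget is 11am — holds.
Ivo is required at Triage and at Hiring — holds.
Demo is only available from 10am onward — holds.
Budget has to happen before Demo — holds.
Triage can't start before 10am — holds.
Onboarding must start at one of 10am through 11am (inclusive) — holds.
VendorCall is fixed at 11am — holds.
Retro feeds into VendorCall, so it must come first — holds.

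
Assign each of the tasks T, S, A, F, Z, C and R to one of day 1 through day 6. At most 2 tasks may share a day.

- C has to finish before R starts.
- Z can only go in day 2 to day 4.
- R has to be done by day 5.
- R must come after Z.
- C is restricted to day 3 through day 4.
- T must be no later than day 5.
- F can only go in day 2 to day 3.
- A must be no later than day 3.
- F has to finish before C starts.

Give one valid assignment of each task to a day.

Z in day 2, C in day 3, R in day 4, S in day 3, F in day 2, T in day 1, A in day 1

Checking: F(day 2) before C(day 3); Z(day 2) before R(day 4); C(day 3) before R(day 4); C=day 3 in [day 3,day 4]; A=day 1 in [day 1,day 3]; Z=day 2 in [day 2,day 4]; T=day 1 in [day 1,day 5]; R=day 4 in [day 1,day 5]; F=day 2 in [day 2,day 3]; max 2 per day (cap 2).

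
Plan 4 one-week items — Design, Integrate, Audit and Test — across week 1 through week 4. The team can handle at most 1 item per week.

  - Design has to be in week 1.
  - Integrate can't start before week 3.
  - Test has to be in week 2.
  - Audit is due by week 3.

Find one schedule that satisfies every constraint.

Test in week 2; Integrate in week 4; Design in week 1; Audit in week 3

Checking: Test=week 2 in [week 2,week 2]; Audit=week 3 in [week 1,week 3]; Design=week 1 in [week 1,week 1]; Integrate=week 4 in [week 3,week 4]; max 1 per week (cap 1).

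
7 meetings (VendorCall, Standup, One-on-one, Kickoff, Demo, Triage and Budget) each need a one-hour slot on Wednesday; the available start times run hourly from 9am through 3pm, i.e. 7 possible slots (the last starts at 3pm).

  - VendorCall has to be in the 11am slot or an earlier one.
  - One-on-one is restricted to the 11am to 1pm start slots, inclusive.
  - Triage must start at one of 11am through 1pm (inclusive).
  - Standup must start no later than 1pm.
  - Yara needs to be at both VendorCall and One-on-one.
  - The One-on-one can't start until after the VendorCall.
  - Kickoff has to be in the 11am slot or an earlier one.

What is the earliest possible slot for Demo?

Demo at 9am is achievable: VendorCall in 9am, One-on-one in 11am, Kickoff in 9am, Standup in 9am, Demo in 9am, Triage in 11am, Budget in 9am.

9am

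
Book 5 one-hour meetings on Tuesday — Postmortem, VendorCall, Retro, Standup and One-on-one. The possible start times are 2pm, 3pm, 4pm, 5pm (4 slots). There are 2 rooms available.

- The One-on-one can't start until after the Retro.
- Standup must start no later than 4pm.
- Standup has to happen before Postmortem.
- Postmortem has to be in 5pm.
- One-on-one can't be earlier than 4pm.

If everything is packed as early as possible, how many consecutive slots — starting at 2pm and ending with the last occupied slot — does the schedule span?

The precedence chain requires at least 2 distinct slots.
With at most 2 per slot and 5 meetings, at least 3 slots are needed.
Postmortem can't be placed before 5pm — that is slot 4 counting from 2pm — so the schedule must run through at least 4 slots.
4 works (last occupied slot: 5pm): for example One-on-one in 4pm; Retro in 2pm; VendorCall in 3pm; Postmortem in 5pm; Standup in 2pm.

4 slots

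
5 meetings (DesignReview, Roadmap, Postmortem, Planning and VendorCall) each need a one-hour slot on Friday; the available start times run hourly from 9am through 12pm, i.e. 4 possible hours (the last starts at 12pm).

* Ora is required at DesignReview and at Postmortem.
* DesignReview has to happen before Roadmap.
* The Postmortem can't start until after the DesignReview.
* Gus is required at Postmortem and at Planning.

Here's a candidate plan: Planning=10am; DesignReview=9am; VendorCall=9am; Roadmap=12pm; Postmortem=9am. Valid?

Gus is required at Postmortem and at Planning — holds.
Ora is required at DesignReview and at Postmortem — violated.
The Postmortem can't start until after the DesignReview — violated.
DesignReview has to happen before Roadmap — holds.

Invalid. Ora is required at DesignReview and at Postmortem.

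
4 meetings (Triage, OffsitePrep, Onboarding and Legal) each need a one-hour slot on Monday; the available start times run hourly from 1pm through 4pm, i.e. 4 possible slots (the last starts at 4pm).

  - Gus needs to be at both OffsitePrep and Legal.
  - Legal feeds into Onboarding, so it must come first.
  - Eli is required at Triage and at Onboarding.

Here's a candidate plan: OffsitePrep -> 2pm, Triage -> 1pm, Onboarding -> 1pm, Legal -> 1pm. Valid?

Eli is required at Triage and at Onboarding — violated.
Legal feeds into Onboarding, so it must come first — violated.
Gus needs to be at both OffsitePrep and Legal — holds.

No — it violates: Eli is required at Triage and at Onboarding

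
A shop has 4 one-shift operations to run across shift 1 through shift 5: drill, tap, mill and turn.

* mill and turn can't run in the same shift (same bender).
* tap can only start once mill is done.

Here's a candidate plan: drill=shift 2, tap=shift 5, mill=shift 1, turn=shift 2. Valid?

Yes, all constraints hold

tap can only start once mill is done — holds.
mill and turn can't run in the same shift (same bender) — holds.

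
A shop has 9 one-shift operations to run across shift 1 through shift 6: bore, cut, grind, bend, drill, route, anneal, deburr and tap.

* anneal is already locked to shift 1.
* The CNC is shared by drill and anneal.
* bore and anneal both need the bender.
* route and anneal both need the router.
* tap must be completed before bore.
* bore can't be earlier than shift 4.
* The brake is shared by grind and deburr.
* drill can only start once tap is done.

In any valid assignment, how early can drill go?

Precedence pushes drill to at least shift 2.
drill at shift 2 is achievable: tap=shift 1; drill=shift 2; route=shift 2; anneal=shift 1; bend=shift 1; deburr=shift 2; cut=shift 1; bore=shift 4; grind=shift 1.

shift 2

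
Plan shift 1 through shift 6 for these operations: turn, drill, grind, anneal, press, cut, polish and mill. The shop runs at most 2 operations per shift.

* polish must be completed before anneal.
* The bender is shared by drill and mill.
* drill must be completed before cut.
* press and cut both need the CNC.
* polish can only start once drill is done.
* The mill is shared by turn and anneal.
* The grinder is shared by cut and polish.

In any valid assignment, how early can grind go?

grind at shift 1 is achievable: mill in shift 4, polish in shift 2, press in shift 4, anneal in shift 3, drill in shift 1, grind in shift 1, cut in shift 3, turn in shift 2.

shift 1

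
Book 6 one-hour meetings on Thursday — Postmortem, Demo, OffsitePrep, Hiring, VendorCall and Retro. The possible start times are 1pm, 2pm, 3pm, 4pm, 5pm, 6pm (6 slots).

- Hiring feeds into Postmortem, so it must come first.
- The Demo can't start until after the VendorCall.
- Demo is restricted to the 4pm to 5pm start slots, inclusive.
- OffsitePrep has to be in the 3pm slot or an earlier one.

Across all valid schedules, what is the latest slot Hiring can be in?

Downstream work caps Hiring at 5pm.
Hiring at 5pm is achievable: Retro -> 1pm, Hiring -> 5pm, Demo -> 4pm, VendorCall -> 1pm, Postmortem -> 6pm, OffsitePrep -> 1pm.

5pm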